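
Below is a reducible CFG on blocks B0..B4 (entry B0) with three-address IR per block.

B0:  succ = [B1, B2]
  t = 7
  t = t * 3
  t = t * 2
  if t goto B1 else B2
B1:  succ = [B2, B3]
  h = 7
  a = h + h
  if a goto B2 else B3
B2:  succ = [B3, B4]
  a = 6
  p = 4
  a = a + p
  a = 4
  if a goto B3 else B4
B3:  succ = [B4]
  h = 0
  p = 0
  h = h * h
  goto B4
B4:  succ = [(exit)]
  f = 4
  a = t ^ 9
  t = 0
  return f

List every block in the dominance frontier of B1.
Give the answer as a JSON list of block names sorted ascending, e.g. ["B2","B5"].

Answer: ["B2", "B3"]

Derivation:
idom tree: B1←B0 B2←B0 B3←B0 B4←B0
Dom∩ at merges:
  B2: preds {B0,B1}: {B0} ∩ {B0,B1} = {B0}; idom=B0
  B3: preds {B1,B2}: {B0,B1} ∩ {B0,B2} = {B0}; idom=B0
  B4: preds {B2,B3}: {B0,B2} ∩ {B0,B3} = {B0}; idom=B0

Frontier:
  join B2 pred B0: · stop@B0
  join B2 pred B1: B1 stop@B0
  join B3 pred B1: B1 stop@B0
  join B3 pred B2: B2 stop@B0
  join B4 pred B2: B2 stop@B0
  join B4 pred B3: B3 stop@B0
  B0: DF=∅
  B1: DF={B2,B3}
  B2: DF={B3,B4}
  B3: DF={B4}
  B4: DF=∅

DF(B1) = ["B2", "B3"]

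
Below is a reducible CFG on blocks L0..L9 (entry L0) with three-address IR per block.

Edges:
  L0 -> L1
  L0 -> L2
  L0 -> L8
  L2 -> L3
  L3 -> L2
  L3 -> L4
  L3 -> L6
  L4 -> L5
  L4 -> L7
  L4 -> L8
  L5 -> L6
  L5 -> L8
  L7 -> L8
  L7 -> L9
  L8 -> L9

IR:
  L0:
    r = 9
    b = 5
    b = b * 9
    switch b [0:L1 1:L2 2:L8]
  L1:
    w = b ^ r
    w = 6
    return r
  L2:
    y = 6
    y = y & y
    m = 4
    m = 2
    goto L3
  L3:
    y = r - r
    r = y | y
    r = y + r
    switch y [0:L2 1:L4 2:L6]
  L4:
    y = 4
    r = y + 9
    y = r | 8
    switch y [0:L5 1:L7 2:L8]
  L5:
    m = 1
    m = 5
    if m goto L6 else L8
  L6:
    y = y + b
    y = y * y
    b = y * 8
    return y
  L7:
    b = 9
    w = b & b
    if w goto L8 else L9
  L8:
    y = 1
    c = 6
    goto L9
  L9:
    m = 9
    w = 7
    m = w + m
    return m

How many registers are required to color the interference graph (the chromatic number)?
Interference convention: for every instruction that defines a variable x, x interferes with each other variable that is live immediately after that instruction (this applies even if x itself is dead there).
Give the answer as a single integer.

Block summaries:
  L0: {b,r} / ∅
  L1: {w} / {b,r}
  L2: {m,y} / ∅
  L3: {r,y} / {r}
  L4: {r,y} / ∅
  L5: {m} / ∅
  L6: {b,y} / {b,y}
  L7: {b,w} / ∅
  L8: {c,y} / ∅
  L9: {m,w} / ∅

Backward fixpoint:
  live L0: ∅→{b,r}
  live L1: {b,r}→∅
  live L2: {b,r}→{b,r}
  live L3: {b,r}→{b,r,y}
  live L4: {b}→{b,y}
  live L5: {b,y}→{b,y}
  live L6: {b,y}→∅
  live L7: ∅→∅
  live L8: ∅→∅
  live L9: ∅→∅

Interfere edges:
  b — {m,r,y}
  c — ∅
  m — {b,r,w,y}
  r — {b,m,w,y}
  w — {m,r}
  y — {b,m,r}

Colouring:
  clique {b,m,r,y} ⇒ need ≥ 4
  4-colouring: r0={c,m}  r1={r}  r2={b,w}  r3={y}
  χ = 4

Answer: 4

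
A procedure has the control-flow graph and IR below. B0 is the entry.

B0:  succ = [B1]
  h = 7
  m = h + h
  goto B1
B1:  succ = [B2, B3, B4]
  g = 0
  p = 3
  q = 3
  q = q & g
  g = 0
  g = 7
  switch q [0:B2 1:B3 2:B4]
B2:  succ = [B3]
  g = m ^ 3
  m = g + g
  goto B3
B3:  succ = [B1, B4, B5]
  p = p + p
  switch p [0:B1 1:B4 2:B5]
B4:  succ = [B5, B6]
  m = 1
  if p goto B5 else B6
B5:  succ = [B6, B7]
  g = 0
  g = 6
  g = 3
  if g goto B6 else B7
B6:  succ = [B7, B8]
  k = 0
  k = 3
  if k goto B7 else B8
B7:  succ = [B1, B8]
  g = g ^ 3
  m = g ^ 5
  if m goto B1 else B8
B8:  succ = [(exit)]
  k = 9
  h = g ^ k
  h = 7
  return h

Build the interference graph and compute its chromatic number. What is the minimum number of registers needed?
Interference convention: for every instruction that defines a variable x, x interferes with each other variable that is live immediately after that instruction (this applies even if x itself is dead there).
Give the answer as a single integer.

Per-block:
  B0: {h,m} / ∅
  B1: {g,p,q} / ∅
  B2: {g,m} / {m}
  B3: {p} / {p}
  B4: {m} / {p}
  B5: {g} / ∅
  B6: {k} / ∅
  B7: {g,m} / {g}
  B8: {h,k} / {g}

Backward fixpoint:
  B0 li=∅ lo={m}
  B1 li={m} lo={g,m,p}
  B2 li={m,p} lo={g,m,p}
  B3 li={g,m,p} lo={g,m,p}
  B4 li={g,p} lo={g}
  B5 li=∅ lo={g}
  B6 li={g} lo={g}
  B7 li={g} lo={g,m}
  B8 li={g} lo=∅

Interference:
  g: {k,m,p,q}
  h: ∅
  k: {g}
  m: {g,p,q}
  p: {g,m,q}
  q: {g,m,p}

Chromatic number:
  {g,m,p,q} pairwise interfere (4-clique) ⇒ χ ≥ 4
  assign g→R0 h→R0 k→R1 m→R1 p→R2 q→R3 — no edge inside a register ⇒ χ ≤ 4
  χ = 4

Answer: 4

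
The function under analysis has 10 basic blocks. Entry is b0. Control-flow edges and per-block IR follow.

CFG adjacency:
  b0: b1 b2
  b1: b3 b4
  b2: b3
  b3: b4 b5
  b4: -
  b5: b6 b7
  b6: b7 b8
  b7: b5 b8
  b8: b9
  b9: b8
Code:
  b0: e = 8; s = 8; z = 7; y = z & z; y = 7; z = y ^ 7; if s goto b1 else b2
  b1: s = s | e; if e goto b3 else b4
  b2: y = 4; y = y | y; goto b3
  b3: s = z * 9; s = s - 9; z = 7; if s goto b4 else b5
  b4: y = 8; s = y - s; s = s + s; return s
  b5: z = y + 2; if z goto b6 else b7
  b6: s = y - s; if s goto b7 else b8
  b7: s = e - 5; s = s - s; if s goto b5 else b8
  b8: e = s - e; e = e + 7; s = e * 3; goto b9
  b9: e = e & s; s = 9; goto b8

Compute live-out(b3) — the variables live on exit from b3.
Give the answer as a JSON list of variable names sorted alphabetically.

def/use:
  b0 def {e,s,y,z} use ∅
  b1 def {s} use {e,s}
  b2 def {y} use ∅
  b3 def {s,z} use {z}
  b4 def {s,y} use {s}
  b5 def {z} use {y}
  b6 def {s} use {s,y}
  b7 def {s} use {e}
  b8 def {e,s} use {e,s}
  b9 def {e,s} use {e,s}

Liveness:
  live b0: ∅→{e,s,y,z}
  live b1: {e,s,y,z}→{e,s,y,z}
  live b2: {e,z}→{e,y,z}
  live b3: {e,y,z}→{e,s,y}
  live b4: {s}→∅
  live b5: {e,s,y}→{e,s,y}
  live b6: {e,s,y}→{e,s,y}
  live b7: {e,y}→{e,s,y}
  live b8: {e,s}→{e,s}
  live b9: {e,s}→{e,s}

live-out(b3) = ["e", "s", "y"]

Answer: ["e", "s", "y"]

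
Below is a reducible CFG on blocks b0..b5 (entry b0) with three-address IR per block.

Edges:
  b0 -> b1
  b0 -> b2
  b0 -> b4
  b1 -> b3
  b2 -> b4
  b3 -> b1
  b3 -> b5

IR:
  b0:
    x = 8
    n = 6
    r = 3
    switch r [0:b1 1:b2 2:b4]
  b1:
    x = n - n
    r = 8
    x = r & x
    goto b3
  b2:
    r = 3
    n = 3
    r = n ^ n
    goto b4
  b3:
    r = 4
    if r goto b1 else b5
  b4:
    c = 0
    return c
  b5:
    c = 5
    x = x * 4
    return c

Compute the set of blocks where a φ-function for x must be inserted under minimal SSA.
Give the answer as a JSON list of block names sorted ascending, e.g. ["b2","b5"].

idom tree: b1←b0 b2←b0 b3←b1 b4←b0 b5←b3
Join-block Dom:
  b1: preds {b0,b3}: {b0} ∩ {b0,b1,b3} = {b0}; idom=b0
  b4: preds {b0,b2}: {b0} ∩ {b0,b2} = {b0}; idom=b0

Frontier:
  b1←b0: walk · to b0
  b1←b3: walk b3→b1 to b0
  b4←b0: walk · to b0
  b4←b2: walk b2 to b0
  b0: DF=∅
  b1: DF={b1}
  b2: DF={b4}
  b3: DF={b1}
  b4: DF=∅
  b5: DF=∅

φ for x: defs {b0,b1,b5}
  DF⁺ = {b1}

Answer: ["b1"]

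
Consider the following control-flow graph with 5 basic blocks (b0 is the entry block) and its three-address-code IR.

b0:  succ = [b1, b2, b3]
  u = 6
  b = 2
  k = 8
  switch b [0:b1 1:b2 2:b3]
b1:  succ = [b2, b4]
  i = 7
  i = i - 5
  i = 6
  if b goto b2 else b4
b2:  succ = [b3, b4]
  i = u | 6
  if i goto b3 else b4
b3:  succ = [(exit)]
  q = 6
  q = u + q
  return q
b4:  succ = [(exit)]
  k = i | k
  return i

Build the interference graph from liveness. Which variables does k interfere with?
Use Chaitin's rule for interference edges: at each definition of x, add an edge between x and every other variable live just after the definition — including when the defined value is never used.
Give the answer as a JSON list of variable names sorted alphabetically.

Answer: ["b", "i", "u"]

Derivation:
def/use:
  b0: {b,k,u} / ∅
  b1: {i} / {b}
  b2: {i} / {u}
  b3: {q} / {u}
  b4: {k} / {i,k}

Live sets:
  b0 li=∅ lo={b,k,u}
  b1 li={b,k,u} lo={i,k,u}
  b2 li={k,u} lo={i,k,u}
  b3 li={u} lo=∅
  b4 li={i,k} lo=∅

Conflict graph:
  b↔{i,k,u}
  i↔{b,k,u}
  k↔{b,i,u}
  q↔{u}
  u↔{b,i,k,q}

N(k) = ["b", "i", "u"]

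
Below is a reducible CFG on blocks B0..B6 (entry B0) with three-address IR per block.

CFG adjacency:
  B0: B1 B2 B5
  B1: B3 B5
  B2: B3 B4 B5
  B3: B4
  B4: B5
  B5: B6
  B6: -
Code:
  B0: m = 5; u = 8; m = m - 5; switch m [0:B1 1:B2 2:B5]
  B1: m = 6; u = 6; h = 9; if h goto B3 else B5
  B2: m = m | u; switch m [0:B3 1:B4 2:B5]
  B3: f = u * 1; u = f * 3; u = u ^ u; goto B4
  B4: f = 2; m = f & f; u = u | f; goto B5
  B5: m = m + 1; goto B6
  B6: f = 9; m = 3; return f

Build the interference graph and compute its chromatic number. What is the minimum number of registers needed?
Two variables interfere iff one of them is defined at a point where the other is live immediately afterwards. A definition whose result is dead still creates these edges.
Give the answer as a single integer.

Block summaries:
  B0: {m,u} / ∅
  B1: {h,m,u} / ∅
  B2: {m} / {m,u}
  B3: {f,u} / {u}
  B4: {f,m,u} / {u}
  B5: {m} / {m}
  B6: {f,m} / ∅

Backward fixpoint:
  B0 li=∅ lo={m,u}
  B1 li=∅ lo={m,u}
  B2 li={m,u} lo={m,u}
  B3 li={u} lo={u}
  B4 li={u} lo={m}
  B5 li={m} lo=∅
  B6 li=∅ lo=∅

Interfere edges:
  f: {m,u}
  h: {m,u}
  m: {f,h,u}
  u: {f,h,m}

Colouring:
  lower bound: {f,m,u} mutually conflict ⇒ χ ≥ 3
  assign f→r2 h→r2 m→r0 u→r1 — no edge inside a register ⇒ χ ≤ 3
  χ = 3

Answer: 3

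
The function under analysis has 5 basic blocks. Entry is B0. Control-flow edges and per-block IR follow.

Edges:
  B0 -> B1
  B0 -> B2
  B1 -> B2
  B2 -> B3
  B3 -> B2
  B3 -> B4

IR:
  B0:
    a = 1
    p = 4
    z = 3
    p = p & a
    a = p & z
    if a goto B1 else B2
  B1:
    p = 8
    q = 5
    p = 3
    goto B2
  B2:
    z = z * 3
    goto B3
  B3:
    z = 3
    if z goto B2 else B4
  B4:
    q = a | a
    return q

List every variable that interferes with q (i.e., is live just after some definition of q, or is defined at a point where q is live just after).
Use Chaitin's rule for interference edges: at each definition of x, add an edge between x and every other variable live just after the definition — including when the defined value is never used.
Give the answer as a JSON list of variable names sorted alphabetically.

Answer: ["a", "z"]

Working:
Per-block:
  B0: {a,p,z} / ∅
  B1: {p,q} / ∅
  B2: {z} / {z}
  B3: {z} / ∅
  B4: {q} / {a}

Liveness:
  live B0: ∅→{a,z}
  live B1: {a,z}→{a,z}
  live B2: {a,z}→{a}
  live B3: {a}→{a,z}
  live B4: {a}→∅

Interference:
  a — {p,q,z}
  p — {a,z}
  q — {a,z}
  z — {a,p,q}

N(q) = ["a", "z"]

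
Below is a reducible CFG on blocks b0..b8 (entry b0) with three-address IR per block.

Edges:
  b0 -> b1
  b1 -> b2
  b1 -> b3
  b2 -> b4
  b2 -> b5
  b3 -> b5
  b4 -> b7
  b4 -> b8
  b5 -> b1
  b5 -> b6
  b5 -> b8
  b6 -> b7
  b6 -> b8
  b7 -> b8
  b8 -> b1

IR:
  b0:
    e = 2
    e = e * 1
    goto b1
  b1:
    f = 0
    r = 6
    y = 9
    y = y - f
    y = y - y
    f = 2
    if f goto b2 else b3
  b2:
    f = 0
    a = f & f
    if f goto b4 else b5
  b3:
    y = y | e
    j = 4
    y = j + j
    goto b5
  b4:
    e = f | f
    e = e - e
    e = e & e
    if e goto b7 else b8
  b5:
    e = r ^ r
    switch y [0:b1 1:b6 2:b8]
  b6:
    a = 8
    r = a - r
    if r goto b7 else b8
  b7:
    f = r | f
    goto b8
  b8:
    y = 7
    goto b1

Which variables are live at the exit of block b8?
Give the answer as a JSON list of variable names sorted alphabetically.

Block summaries:
  b0: def={e} ue=∅
  b1: def={f,r,y} ue=∅
  b2: def={a,f} ue=∅
  b3: def={j,y} ue={e,y}
  b4: def={e} ue={f}
  b5: def={e} ue={r,y}
  b6: def={a,r} ue={r}
  b7: def={f} ue={f,r}
  b8: def={y} ue=∅

Liveness:
  b0 li=∅ lo={e}
  b1 li={e} lo={e,f,r,y}
  b2 li={r,y} lo={f,r,y}
  b3 li={e,f,r,y} lo={f,r,y}
  b4 li={f,r} lo={e,f,r}
  b5 li={f,r,y} lo={e,f,r}
  b6 li={e,f,r} lo={e,f,r}
  b7 li={e,f,r} lo={e}
  b8 li={e} lo={e}

live-out(b8) = ["e"]

Answer: ["e"]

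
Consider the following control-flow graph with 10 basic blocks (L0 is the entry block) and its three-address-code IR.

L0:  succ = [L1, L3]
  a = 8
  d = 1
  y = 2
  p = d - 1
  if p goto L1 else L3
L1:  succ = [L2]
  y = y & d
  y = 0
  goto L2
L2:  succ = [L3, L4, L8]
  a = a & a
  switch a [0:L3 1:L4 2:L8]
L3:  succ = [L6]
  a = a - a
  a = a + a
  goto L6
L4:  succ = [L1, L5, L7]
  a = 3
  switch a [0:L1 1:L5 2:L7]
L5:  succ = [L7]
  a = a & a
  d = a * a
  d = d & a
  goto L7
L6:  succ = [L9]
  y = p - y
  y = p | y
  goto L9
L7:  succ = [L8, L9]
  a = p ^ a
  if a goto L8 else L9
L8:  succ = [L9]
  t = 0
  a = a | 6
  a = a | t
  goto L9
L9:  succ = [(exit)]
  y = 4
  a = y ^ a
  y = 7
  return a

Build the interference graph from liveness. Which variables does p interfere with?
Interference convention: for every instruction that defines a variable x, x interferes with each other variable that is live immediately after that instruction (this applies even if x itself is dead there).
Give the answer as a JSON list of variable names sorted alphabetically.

Block summaries:
  L0: {a,d,p,y} / ∅
  L1: {y} / {d,y}
  L2: {a} / {a}
  L3: {a} / {a}
  L4: {a} / ∅
  L5: {a,d} / {a}
  L6: {y} / {p,y}
  L7: {a} / {a,p}
  L8: {a,t} / {a}
  L9: {a,y} / {a}

Live sets:
  live L0: ∅→{a,d,p,y}
  live L1: {a,d,p,y}→{a,d,p,y}
  live L2: {a,d,p,y}→{a,d,p,y}
  live L3: {a,p,y}→{a,p,y}
  live L4: {d,p,y}→{a,d,p,y}
  live L5: {a,p}→{a,p}
  live L6: {a,p,y}→{a}
  live L7: {a,p}→{a}
  live L8: {a}→{a}
  live L9: {a}→∅

Interfere edges:
  a↔{d,p,t,y}
  d↔{a,p,y}
  p↔{a,d,y}
  t↔{a}
  y↔{a,d,p}

N(p) = ["a", "d", "y"]

Answer: ["a", "d", "y"]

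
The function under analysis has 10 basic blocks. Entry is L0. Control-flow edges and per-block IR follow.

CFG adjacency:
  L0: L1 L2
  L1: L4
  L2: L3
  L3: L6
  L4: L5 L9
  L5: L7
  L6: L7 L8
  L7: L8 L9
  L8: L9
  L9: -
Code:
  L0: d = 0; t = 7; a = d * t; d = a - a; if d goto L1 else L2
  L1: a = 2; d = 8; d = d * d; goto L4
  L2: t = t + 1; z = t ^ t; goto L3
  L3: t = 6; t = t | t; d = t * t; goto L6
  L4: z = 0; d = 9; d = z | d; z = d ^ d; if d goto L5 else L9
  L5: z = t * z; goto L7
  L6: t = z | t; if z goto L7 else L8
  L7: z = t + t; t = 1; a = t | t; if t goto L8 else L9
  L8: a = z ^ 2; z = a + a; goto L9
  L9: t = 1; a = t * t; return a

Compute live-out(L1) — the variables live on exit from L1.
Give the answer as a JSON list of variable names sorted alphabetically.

Block summaries:
  L0 def {a,d,t} use ∅
  L1 def {a,d} use ∅
  L2 def {t,z} use {t}
  L3 def {d,t} use ∅
  L4 def {d,z} use ∅
  L5 def {z} use {t,z}
  L6 def {t} use {t,z}
  L7 def {a,t,z} use {t}
  L8 def {a,z} use {z}
  L9 def {a,t} use ∅

Live sets:
  L0 li=∅ lo={t}
  L1 li={t} lo={t}
  L2 li={t} lo={z}
  L3 li={z} lo={t,z}
  L4 li={t} lo={t,z}
  L5 li={t,z} lo={t}
  L6 li={t,z} lo={t,z}
  L7 li={t} lo={z}
  L8 li={z} lo=∅
  L9 li=∅ lo=∅

live-out(L1) = ["t"]

Answer: ["t"]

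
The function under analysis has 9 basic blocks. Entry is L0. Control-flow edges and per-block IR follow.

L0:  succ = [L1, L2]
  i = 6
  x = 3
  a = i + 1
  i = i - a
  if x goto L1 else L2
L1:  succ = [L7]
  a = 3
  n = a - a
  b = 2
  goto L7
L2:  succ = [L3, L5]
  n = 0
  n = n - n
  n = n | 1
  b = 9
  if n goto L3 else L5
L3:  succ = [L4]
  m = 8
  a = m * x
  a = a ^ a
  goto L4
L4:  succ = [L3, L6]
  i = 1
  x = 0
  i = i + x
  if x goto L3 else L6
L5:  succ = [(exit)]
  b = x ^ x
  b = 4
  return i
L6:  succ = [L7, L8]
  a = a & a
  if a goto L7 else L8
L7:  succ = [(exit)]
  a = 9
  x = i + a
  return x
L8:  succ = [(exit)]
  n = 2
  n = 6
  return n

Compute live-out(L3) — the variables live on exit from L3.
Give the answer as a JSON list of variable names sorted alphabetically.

Answer: ["a"]

Derivation:
Block summaries:
  L0: def={a,i,x} ue=∅
  L1: def={a,b,n} ue=∅
  L2: def={b,n} ue=∅
  L3: def={a,m} ue={x}
  L4: def={i,x} ue=∅
  L5: def={b} ue={i,x}
  L6: def={a} ue={a}
  L7: def={a,x} ue={i}
  L8: def={n} ue=∅

Backward fixpoint:
  live L0: ∅→{i,x}
  live L1: {i}→{i}
  live L2: {i,x}→{i,x}
  live L3: {x}→{a}
  live L4: {a}→{a,i,x}
  live L5: {i,x}→∅
  live L6: {a,i}→{i}
  live L7: {i}→∅
  live L8: ∅→∅

live-out(L3) = ["a"]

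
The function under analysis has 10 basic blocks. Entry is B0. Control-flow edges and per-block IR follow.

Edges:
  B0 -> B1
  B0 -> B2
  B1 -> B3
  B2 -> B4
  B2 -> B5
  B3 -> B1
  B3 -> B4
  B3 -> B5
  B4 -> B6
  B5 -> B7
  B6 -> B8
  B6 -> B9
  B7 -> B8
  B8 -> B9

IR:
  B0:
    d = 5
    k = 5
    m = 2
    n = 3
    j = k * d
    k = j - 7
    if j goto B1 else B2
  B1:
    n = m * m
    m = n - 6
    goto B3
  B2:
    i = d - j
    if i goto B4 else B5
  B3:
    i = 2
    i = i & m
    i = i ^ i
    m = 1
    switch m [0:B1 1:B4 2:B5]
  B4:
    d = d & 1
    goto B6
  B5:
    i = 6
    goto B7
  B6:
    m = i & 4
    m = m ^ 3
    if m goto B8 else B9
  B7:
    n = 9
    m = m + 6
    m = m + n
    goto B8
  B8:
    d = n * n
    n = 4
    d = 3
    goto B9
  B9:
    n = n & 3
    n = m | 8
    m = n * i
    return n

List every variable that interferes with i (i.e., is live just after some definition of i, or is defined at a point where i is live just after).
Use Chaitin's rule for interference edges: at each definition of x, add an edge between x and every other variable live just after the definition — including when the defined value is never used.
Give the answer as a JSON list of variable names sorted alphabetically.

Answer: ["d", "m", "n"]

Derivation:
Block summaries:
  B0 def {d,j,k,m,n} use ∅
  B1 def {m,n} use {m}
  B2 def {i} use {d,j}
  B3 def {i,m} use {m}
  B4 def {d} use {d}
  B5 def {i} use ∅
  B6 def {m} use {i}
  B7 def {m,n} use {m}
  B8 def {d,n} use {n}
  B9 def {m,n} use {i,m,n}

Backward fixpoint:
  live B0: ∅→{d,j,m,n}
  live B1: {d,m}→{d,m,n}
  live B2: {d,j,m,n}→{d,i,m,n}
  live B3: {d,m,n}→{d,i,m,n}
  live B4: {d,i,n}→{i,n}
  live B5: {m}→{i,m}
  live B6: {i,n}→{i,m,n}
  live B7: {i,m}→{i,m,n}
  live B8: {i,m,n}→{i,m,n}
  live B9: {i,m,n}→∅

Interference:
  d↔{i,j,k,m,n}
  i↔{d,m,n}
  j↔{d,k,m,n}
  k↔{d,j,m,n}
  m↔{d,i,j,k,n}
  n↔{d,i,j,k,m}

N(i) = ["d", "m", "n"]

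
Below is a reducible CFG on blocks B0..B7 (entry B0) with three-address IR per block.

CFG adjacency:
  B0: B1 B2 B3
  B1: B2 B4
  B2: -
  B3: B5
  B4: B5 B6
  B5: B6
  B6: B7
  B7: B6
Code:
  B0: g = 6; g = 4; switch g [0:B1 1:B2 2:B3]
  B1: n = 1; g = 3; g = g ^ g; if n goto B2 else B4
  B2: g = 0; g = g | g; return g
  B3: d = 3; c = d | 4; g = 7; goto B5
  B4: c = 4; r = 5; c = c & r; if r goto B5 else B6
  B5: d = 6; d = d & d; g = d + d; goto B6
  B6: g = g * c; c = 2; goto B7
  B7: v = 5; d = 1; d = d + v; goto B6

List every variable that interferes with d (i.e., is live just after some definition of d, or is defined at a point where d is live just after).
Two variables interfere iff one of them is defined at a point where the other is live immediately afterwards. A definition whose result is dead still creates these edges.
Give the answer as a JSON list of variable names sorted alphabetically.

def/use:
  B0: def={g} ue=∅
  B1: def={g,n} ue=∅
  B2: def={g} ue=∅
  B3: def={c,d,g} ue=∅
  B4: def={c,r} ue=∅
  B5: def={d,g} ue=∅
  B6: def={c,g} ue={c,g}
  B7: def={d,v} ue=∅

Liveness:
  live B0: ∅→∅
  live B1: ∅→{g}
  live B2: ∅→∅
  live B3: ∅→{c}
  live B4: {g}→{c,g}
  live B5: {c}→{c,g}
  live B6: {c,g}→{c,g}
  live B7: {c,g}→{c,g}

Interfere edges:
  c — {d,g,r,v}
  d — {c,g,v}
  g — {c,d,n,r,v}
  n — {g}
  r — {c,g}
  v — {c,d,g}

N(d) = ["c", "g", "v"]

Answer: ["c", "g", "v"]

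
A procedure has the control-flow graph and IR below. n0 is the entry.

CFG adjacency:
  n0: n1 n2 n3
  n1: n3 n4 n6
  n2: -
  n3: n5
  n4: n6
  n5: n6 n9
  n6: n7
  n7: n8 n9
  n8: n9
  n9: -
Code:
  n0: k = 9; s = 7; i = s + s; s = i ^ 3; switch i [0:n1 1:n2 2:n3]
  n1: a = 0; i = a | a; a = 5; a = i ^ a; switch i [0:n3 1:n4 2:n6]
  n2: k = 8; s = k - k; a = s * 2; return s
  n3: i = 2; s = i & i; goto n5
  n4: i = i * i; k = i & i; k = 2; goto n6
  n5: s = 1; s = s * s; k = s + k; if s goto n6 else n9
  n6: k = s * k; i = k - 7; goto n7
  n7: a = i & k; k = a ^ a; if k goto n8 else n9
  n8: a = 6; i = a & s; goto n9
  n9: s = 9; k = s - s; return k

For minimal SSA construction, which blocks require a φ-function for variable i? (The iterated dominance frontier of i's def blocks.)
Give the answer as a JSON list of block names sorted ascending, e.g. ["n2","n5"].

idom tree: n1←n0 n2←n0 n3←n0 n4←n1 n5←n3 n6←n0 n7←n6 n8←n7 n9←n0
Dom∩ at merges:
  n3: preds {n0,n1}: {n0} ∩ {n0,n1} = {n0}; idom=n0
  n6: preds {n1,n4,n5}: {n0,n1} ∩ {n0,n1,n4} ∩ {n0,n3,n5} = {n0}; idom=n0
  n9: preds {n5,n7,n8}: {n0,n3,n5} ∩ {n0,n6,n7} ∩ {n0,n6,n7,n8} = {n0}; idom=n0

DF derivation:
  n3←n0: walk · to n0
  n3←n1: walk n1 to n0
  n6←n1: walk n1 to n0
  n6←n4: walk n4→n1 to n0
  n6←n5: walk n5→n3 to n0
  n9←n5: walk n5→n3 to n0
  n9←n7: walk n7→n6 to n0
  n9←n8: walk n8→n7→n6 to n0
  n0: DF=∅
  n1: DF={n3,n6}
  n2: DF=∅
  n3: DF={n6,n9}
  n4: DF={n6}
  n5: DF={n6,n9}
  n6: DF={n9}
  n7: DF={n9}
  n8: DF={n9}
  n9: DF=∅

φ for i: defs {n0,n1,n3,n4,n6,n8}
  DF⁺ = {n3,n6,n9}

Answer: ["n3", "n6", "n9"]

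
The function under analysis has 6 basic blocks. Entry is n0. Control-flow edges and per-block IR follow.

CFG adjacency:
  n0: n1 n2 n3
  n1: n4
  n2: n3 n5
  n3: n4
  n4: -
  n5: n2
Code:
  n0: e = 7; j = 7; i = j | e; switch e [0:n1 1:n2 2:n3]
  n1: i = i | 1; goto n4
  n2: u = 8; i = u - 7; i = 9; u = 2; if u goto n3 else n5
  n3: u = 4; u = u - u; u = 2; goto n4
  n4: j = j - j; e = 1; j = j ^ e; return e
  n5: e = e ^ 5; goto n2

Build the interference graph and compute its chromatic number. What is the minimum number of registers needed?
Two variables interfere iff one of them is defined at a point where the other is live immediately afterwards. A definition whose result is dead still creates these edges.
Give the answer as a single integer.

Answer: 3

Working:
Per-block:
  n0: {e,i,j} / ∅
  n1: {i} / {i}
  n2: {i,u} / ∅
  n3: {u} / ∅
  n4: {e,j} / {j}
  n5: {e} / {e}

Liveness:
  n0 li=∅ lo={e,i,j}
  n1 li={i,j} lo={j}
  n2 li={e,j} lo={e,j}
  n3 li={j} lo={j}
  n4 li={j} lo=∅
  n5 li={e,j} lo={e,j}

Interfere edges:
  e↔{i,j,u}
  i↔{e,j}
  j↔{e,i,u}
  u↔{e,j}

Registers:
  clique {e,i,j} ⇒ need ≥ 3
  3-colouring: c0={e}  c1={j}  c2={i,u}
  χ = 3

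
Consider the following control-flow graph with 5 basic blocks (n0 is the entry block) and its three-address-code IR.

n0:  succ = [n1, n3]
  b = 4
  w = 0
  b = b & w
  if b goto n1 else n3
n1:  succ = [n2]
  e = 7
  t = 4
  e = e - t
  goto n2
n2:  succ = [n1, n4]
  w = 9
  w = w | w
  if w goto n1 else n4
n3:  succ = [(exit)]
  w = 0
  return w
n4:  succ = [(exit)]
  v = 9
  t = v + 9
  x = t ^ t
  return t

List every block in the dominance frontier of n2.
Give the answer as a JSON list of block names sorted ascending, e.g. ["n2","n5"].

Answer: ["n1"]

Analysis:
idom tree: n1←n0 n2←n1 n3←n0 n4←n2
Dom at joins:
  n1: preds {n0,n2}: {n0} ∩ {n0,n1,n2} = {n0}; idom=n0

Frontier:
  n1←n0: walk · to n0
  n1←n2: walk n2→n1 to n0
  n0 → ∅
  n1 → {n1}
  n2 → {n1}
  n3 → ∅
  n4 → ∅

DF(n2) = ["n1"]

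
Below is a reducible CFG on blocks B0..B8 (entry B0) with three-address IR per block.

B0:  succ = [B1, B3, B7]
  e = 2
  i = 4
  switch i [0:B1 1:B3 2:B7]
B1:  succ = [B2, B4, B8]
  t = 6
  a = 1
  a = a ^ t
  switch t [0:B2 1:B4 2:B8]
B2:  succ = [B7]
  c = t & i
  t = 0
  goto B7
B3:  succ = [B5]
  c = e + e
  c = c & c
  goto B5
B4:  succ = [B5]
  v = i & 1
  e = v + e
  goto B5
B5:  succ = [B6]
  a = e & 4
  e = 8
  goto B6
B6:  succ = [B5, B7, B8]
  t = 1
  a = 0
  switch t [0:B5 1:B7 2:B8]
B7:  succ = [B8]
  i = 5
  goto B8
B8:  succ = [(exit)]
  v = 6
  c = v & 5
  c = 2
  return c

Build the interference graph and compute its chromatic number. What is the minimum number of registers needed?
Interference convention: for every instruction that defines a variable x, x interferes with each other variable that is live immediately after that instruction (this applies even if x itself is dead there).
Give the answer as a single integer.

Answer: 4

Working:
Block summaries:
  B0: def={e,i} ue=∅
  B1: def={a,t} ue=∅
  B2: def={c,t} ue={i,t}
  B3: def={c} ue={e}
  B4: def={e,v} ue={e,i}
  B5: def={a,e} ue={e}
  B6: def={a,t} ue=∅
  B7: def={i} ue=∅
  B8: def={c,v} ue=∅

Liveness:
  B0 li=∅ lo={e,i}
  B1 li={e,i} lo={e,i,t}
  B2 li={i,t} lo=∅
  B3 li={e} lo={e}
  B4 li={e,i} lo={e}
  B5 li={e} lo={e}
  B6 li={e} lo={e}
  B7 li=∅ lo=∅
  B8 li=∅ lo=∅

Interference:
  a↔{e,i,t}
  c↔{e}
  e↔{a,c,i,t,v}
  i↔{a,e,t}
  t↔{a,e,i}
  v↔{e}

Registers:
  lower bound: {a,e,i,t} mutually conflict ⇒ χ ≥ 4
  4-colouring: r0={e}  r1={a,c,v}  r2={i}  r3={t}
  χ = 4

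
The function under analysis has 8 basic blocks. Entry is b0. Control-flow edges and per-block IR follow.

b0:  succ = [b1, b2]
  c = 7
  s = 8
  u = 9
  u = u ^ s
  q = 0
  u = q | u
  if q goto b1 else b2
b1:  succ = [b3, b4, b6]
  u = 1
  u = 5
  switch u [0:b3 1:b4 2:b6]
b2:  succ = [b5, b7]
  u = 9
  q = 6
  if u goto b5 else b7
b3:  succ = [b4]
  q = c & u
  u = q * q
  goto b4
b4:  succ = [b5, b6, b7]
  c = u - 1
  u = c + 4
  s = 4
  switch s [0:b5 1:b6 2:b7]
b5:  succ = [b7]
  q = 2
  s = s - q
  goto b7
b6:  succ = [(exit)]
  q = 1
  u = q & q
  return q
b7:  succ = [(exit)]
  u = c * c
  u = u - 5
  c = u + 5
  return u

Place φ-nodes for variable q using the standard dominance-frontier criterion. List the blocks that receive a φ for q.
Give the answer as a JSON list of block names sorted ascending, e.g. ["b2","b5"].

idom tree: b1←b0 b2←b0 b3←b1 b4←b1 b5←b0 b6←b1 b7←b0
Dom at joins:
  b4: preds {b1,b3}: {b0,b1} ∩ {b0,b1,b3} = {b0,b1}; idom=b1
  b5: preds {b2,b4}: {b0,b2} ∩ {b0,b1,b4} = {b0}; idom=b0
  b6: preds {b1,b4}: {b0,b1} ∩ {b0,b1,b4} = {b0,b1}; idom=b1
  b7: preds {b2,b4,b5}: {b0,b2} ∩ {b0,b1,b4} ∩ {b0,b5} = {b0}; idom=b0

DF derivation:
  join b4 pred b1: · stop@b1
  join b4 pred b3: b3 stop@b1
  join b5 pred b2: b2 stop@b0
  join b5 pred b4: b4→b1 stop@b0
  join b6 pred b1: · stop@b1
  join b6 pred b4: b4 stop@b1
  join b7 pred b2: b2 stop@b0
  join b7 pred b4: b4→b1 stop@b0
  join b7 pred b5: b5 stop@b0
  b0: DF=∅
  b1: DF={b5,b7}
  b2: DF={b5,b7}
  b3: DF={b4}
  b4: DF={b5,b6,b7}
  b5: DF={b7}
  b6: DF=∅
  b7: DF=∅

φ for q: defs {b0,b2,b3,b5,b6}
  DF⁺ = {b4,b5,b6,b7}

Answer: ["b4", "b5", "b6", "b7"]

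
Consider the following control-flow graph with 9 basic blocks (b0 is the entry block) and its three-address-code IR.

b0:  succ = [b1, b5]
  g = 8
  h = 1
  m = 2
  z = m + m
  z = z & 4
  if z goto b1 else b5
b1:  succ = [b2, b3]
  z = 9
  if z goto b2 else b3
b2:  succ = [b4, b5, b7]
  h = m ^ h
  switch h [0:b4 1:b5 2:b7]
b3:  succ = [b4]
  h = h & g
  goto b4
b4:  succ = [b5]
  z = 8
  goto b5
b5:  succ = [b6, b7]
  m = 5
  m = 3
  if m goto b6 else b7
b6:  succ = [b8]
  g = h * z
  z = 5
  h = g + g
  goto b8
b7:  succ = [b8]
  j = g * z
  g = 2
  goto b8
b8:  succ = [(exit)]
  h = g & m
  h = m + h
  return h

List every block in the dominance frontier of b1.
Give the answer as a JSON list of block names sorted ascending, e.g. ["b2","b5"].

Answer: ["b5", "b7"]

Working:
idom tree: b1←b0 b2←b1 b3←b1 b4←b1 b5←b0 b6←b5 b7←b0 b8←b0
Dom∩ at merges:
  b4: preds {b2,b3}: {b0,b1,b2} ∩ {b0,b1,b3} = {b0,b1}; idom=b1
  b5: preds {b0,b2,b4}: {b0} ∩ {b0,b1,b2} ∩ {b0,b1,b4} = {b0}; idom=b0
  b7: preds {b2,b5}: {b0,b1,b2} ∩ {b0,b5} = {b0}; idom=b0
  b8: preds {b6,b7}: {b0,b5,b6} ∩ {b0,b7} = {b0}; idom=b0

Frontier:
  b4←b2: walk b2 to b1
  b4←b3: walk b3 to b1
  b5←b0: walk · to b0
  b5←b2: walk b2→b1 to b0
  b5←b4: walk b4→b1 to b0
  b7←b2: walk b2→b1 to b0
  b7←b5: walk b5 to b0
  b8←b6: walk b6→b5 to b0
  b8←b7: walk b7 to b0
  b0: DF=∅
  b1: DF={b5,b7}
  b2: DF={b4,b5,b7}
  b3: DF={b4}
  b4: DF={b5}
  b5: DF={b7,b8}
  b6: DF={b8}
  b7: DF={b8}
  b8: DF=∅

DF(b1) = ["b5", "b7"]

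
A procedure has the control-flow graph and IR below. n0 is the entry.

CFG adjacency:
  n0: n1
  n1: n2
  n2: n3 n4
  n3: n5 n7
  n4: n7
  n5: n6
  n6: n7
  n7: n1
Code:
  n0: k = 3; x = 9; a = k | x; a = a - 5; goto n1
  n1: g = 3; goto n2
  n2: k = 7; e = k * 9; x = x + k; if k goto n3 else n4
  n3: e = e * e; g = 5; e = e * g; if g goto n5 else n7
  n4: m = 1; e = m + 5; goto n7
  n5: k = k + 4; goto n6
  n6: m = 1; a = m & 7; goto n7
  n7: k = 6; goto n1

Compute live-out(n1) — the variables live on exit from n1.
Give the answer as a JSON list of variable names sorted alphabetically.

Answer: ["x"]

Working:
Per-block:
  n0: def={a,k,x} ue=∅
  n1: def={g} ue=∅
  n2: def={e,k,x} ue={x}
  n3: def={e,g} ue={e}
  n4: def={e,m} ue=∅
  n5: def={k} ue={k}
  n6: def={a,m} ue=∅
  n7: def={k} ue=∅

Live sets:
  live n0: ∅→{x}
  live n1: {x}→{x}
  live n2: {x}→{e,k,x}
  live n3: {e,k,x}→{k,x}
  live n4: {x}→{x}
  live n5: {k,x}→{x}
  live n6: {x}→{x}
  live n7: {x}→{x}

live-out(n1) = ["x"]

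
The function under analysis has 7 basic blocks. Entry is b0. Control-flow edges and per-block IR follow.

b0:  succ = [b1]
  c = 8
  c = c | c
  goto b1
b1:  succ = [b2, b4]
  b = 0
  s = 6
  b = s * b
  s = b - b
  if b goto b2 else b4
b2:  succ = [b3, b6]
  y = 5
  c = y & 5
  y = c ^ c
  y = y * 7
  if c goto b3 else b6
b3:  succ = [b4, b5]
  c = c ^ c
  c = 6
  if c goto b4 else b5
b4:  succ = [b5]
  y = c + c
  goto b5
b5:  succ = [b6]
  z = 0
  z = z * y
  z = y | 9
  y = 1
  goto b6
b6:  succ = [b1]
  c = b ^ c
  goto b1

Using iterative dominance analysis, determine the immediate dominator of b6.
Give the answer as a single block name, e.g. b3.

Answer: b1

Derivation:
idom tree: b1←b0 b2←b1 b3←b2 b4←b1 b5←b1 b6←b1
Dom∩ at merges:
  b1: preds {b0,b6}: {b0} ∩ {b0,b1,b6} = {b0}; idom=b0
  b4: preds {b1,b3}: {b0,b1} ∩ {b0,b1,b2,b3} = {b0,b1}; idom=b1
  b5: preds {b3,b4}: {b0,b1,b2,b3} ∩ {b0,b1,b4} = {b0,b1}; idom=b1
  b6: preds {b2,b5}: {b0,b1,b2} ∩ {b0,b1,b5} = {b0,b1}; idom=b1

idom(b6) = b1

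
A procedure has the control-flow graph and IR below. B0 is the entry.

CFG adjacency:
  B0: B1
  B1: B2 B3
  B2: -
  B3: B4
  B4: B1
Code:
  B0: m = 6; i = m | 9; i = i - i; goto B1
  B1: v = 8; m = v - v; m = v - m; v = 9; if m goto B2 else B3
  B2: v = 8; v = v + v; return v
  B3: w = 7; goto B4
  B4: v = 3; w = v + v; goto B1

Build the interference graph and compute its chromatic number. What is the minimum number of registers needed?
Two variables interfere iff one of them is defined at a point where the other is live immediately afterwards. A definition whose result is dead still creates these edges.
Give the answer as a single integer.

def/use:
  B0: def={i,m} ue=∅
  B1: def={m,v} ue=∅
  B2: def={v} ue=∅
  B3: def={w} ue=∅
  B4: def={v,w} ue=∅

Backward fixpoint:
  live B0: ∅→∅
  live B1: ∅→∅
  live B2: ∅→∅
  live B3: ∅→∅
  live B4: ∅→∅

Interfere edges:
  i↔∅
  m↔{v}
  v↔{m}
  w↔∅

Colouring:
  clique {m,v} ⇒ need ≥ 2
  assign i→R0 m→R0 v→R1 w→R0 — no edge inside a register ⇒ χ ≤ 2
  χ = 2

Answer: 2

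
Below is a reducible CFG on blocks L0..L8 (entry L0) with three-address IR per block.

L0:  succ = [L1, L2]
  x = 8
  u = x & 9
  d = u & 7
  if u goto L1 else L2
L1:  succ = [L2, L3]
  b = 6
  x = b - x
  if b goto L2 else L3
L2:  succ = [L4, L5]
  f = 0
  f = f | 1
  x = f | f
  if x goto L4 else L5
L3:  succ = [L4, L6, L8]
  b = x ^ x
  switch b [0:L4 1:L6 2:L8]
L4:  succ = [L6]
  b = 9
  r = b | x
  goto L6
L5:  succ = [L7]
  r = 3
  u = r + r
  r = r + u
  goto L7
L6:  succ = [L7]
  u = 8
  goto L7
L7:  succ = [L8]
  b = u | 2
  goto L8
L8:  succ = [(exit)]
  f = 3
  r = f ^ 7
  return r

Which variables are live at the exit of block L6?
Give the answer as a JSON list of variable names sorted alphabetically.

def/use:
  L0: def={d,u,x} ue=∅
  L1: def={b,x} ue={x}
  L2: def={f,x} ue=∅
  L3: def={b} ue={x}
  L4: def={b,r} ue={x}
  L5: def={r,u} ue=∅
  L6: def={u} ue=∅
  L7: def={b} ue={u}
  L8: def={f,r} ue=∅

Liveness:
  L0: in=∅ out={x}
  L1: in={x} out={x}
  L2: in=∅ out={x}
  L3: in={x} out={x}
  L4: in={x} out=∅
  L5: in=∅ out={u}
  L6: in=∅ out={u}
  L7: in={u} out=∅
  L8: in=∅ out=∅

live-out(L6) = ["u"]

Answer: ["u"]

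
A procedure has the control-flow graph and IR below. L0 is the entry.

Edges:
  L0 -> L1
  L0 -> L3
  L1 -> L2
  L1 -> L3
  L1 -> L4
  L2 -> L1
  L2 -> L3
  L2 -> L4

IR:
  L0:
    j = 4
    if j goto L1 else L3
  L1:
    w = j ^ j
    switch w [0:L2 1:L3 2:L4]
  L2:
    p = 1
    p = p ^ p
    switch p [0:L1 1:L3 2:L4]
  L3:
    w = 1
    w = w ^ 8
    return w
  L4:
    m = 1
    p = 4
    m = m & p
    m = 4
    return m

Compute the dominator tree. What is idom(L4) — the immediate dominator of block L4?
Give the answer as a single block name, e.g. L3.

Answer: L1

Derivation:
idom tree: L1←L0 L2←L1 L3←L0 L4←L1
Dom at joins:
  L1: preds {L0,L2}: {L0} ∩ {L0,L1,L2} = {L0}; idom=L0
  L3: preds {L0,L1,L2}: {L0} ∩ {L0,L1} ∩ {L0,L1,L2} = {L0}; idom=L0
  L4: preds {L1,L2}: {L0,L1} ∩ {L0,L1,L2} = {L0,L1}; idom=L1

idom(L4) = L1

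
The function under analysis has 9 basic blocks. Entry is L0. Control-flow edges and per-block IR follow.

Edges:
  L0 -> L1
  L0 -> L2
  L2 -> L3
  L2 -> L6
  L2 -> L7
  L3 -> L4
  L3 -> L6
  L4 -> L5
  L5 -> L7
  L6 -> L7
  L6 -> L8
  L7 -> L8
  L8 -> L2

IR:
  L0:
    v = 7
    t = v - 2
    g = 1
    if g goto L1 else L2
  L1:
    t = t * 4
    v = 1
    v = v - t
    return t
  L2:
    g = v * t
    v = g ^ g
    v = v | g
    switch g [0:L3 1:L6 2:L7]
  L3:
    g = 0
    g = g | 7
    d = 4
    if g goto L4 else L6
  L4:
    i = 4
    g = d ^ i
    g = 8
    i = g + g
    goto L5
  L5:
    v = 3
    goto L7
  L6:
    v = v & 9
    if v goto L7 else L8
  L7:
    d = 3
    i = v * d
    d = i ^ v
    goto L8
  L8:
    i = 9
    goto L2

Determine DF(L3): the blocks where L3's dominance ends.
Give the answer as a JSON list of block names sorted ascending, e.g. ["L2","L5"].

idom tree: L1←L0 L2←L0 L3←L2 L4←L3 L5←L4 L6←L2 L7←L2 L8←L2
Dom∩ at merges:
  L2: preds {L0,L8}: {L0} ∩ {L0,L2,L8} = {L0}; idom=L0
  L6: preds {L2,L3}: {L0,L2} ∩ {L0,L2,L3} = {L0,L2}; idom=L2
  L7: preds {L2,L5,L6}: {L0,L2} ∩ {L0,L2,L3,L4,L5} ∩ {L0,L2,L6} = {L0,L2}; idom=L2
  L8: preds {L6,L7}: {L0,L2,L6} ∩ {L0,L2,L7} = {L0,L2}; idom=L2

DF derivation:
  L2←L0: walk · to L0
  L2←L8: walk L8→L2 to L0
  L6←L2: walk · to L2
  L6←L3: walk L3 to L2
  L7←L2: walk · to L2
  L7←L5: walk L5→L4→L3 to L2
  L7←L6: walk L6 to L2
  L8←L6: walk L6 to L2
  L8←L7: walk L7 to L2
  L0: DF=∅
  L1: DF=∅
  L2: DF={L2}
  L3: DF={L6,L7}
  L4: DF={L7}
  L5: DF={L7}
  L6: DF={L7,L8}
  L7: DF={L8}
  L8: DF={L2}

DF(L3) = ["L6", "L7"]

Answer: ["L6", "L7"]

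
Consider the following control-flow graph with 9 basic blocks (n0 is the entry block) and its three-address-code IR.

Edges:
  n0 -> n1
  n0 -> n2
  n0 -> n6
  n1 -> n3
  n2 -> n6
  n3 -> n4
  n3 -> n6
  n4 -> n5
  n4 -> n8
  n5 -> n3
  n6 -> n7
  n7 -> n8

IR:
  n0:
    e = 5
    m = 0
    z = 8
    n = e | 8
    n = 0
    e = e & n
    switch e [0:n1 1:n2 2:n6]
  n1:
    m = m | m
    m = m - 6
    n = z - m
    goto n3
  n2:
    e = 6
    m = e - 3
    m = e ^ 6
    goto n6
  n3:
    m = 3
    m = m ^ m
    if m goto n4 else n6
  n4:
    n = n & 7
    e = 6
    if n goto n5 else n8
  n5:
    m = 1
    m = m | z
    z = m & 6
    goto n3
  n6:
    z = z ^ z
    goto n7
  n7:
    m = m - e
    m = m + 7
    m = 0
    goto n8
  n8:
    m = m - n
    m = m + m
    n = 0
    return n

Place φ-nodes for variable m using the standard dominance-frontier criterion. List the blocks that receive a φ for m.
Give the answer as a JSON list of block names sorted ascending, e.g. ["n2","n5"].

idom tree: n1←n0 n2←n0 n3←n1 n4←n3 n5←n4 n6←n0 n7←n6 n8←n0
Dom∩ at merges:
  n3: preds {n1,n5}: {n0,n1} ∩ {n0,n1,n3,n4,n5} = {n0,n1}; idom=n1
  n6: preds {n0,n2,n3}: {n0} ∩ {n0,n2} ∩ {n0,n1,n3} = {n0}; idom=n0
  n8: preds {n4,n7}: {n0,n1,n3,n4} ∩ {n0,n6,n7} = {n0}; idom=n0

Frontier:
  n3←n1: walk · to n1
  n3←n5: walk n5→n4→n3 to n1
  n6←n0: walk · to n0
  n6←n2: walk n2 to n0
  n6←n3: walk n3→n1 to n0
  n8←n4: walk n4→n3→n1 to n0
  n8←n7: walk n7→n6 to n0
  n0: DF=∅
  n1: DF={n6,n8}
  n2: DF={n6}
  n3: DF={n3,n6,n8}
  n4: DF={n3,n8}
  n5: DF={n3}
  n6: DF={n8}
  n7: DF={n8}
  n8: DF=∅

φ for m: defs {n0,n1,n2,n3,n5,n7,n8}
  DF⁺ = {n3,n6,n8}

Answer: ["n3", "n6", "n8"]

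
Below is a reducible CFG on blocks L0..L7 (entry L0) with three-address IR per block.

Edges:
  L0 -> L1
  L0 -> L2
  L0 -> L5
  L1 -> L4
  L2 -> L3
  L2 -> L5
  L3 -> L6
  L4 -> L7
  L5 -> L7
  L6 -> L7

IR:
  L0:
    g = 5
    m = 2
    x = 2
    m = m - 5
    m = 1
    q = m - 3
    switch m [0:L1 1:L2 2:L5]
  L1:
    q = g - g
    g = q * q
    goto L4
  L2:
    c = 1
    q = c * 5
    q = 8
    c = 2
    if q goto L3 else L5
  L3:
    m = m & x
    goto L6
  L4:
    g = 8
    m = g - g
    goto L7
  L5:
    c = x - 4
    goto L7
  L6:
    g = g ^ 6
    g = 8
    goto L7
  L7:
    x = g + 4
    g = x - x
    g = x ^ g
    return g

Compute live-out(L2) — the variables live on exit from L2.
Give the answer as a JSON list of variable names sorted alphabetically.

Block summaries:
  L0: def={g,m,q,x} ue=∅
  L1: def={g,q} ue={g}
  L2: def={c,q} ue=∅
  L3: def={m} ue={m,x}
  L4: def={g,m} ue=∅
  L5: def={c} ue={x}
  L6: def={g} ue={g}
  L7: def={g,x} ue={g}

Backward fixpoint:
  live L0: ∅→{g,m,x}
  live L1: {g}→∅
  live L2: {g,m,x}→{g,m,x}
  live L3: {g,m,x}→{g}
  live L4: ∅→{g}
  live L5: {g,x}→{g}
  live L6: {g}→{g}
  live L7: {g}→∅

live-out(L2) = ["g", "m", "x"]

Answer: ["g", "m", "x"]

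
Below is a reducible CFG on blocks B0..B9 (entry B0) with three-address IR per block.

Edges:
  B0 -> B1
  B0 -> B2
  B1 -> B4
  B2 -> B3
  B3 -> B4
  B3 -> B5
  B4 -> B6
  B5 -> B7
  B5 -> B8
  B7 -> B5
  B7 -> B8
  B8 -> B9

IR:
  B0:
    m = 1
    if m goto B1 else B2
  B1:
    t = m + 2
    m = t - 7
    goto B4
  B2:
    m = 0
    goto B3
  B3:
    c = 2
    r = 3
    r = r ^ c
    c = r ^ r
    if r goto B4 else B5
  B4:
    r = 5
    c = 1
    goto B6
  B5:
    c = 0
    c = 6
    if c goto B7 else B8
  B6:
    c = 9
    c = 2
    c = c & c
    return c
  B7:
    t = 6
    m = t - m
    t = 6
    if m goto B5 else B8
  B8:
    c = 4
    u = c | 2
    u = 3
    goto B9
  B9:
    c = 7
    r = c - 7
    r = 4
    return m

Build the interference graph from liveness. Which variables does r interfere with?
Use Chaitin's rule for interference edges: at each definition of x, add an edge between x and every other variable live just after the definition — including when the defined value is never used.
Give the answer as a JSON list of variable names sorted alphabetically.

Block summaries:
  B0 def {m} use ∅
  B1 def {m,t} use {m}
  B2 def {m} use ∅
  B3 def {c,r} use ∅
  B4 def {c,r} use ∅
  B5 def {c} use ∅
  B6 def {c} use ∅
  B7 def {m,t} use {m}
  B8 def {c,u} use ∅
  B9 def {c,r} use {m}

Liveness:
  live B0: ∅→{m}
  live B1: {m}→∅
  live B2: ∅→{m}
  live B3: {m}→{m}
  live B4: ∅→∅
  live B5: {m}→{m}
  live B6: ∅→∅
  live B7: {m}→{m}
  live B8: {m}→{m}
  live B9: {m}→∅

Interference:
  c: {m,r}
  m: {c,r,t,u}
  r: {c,m}
  t: {m}
  u: {m}

N(r) = ["c", "m"]

Answer: ["c", "m"]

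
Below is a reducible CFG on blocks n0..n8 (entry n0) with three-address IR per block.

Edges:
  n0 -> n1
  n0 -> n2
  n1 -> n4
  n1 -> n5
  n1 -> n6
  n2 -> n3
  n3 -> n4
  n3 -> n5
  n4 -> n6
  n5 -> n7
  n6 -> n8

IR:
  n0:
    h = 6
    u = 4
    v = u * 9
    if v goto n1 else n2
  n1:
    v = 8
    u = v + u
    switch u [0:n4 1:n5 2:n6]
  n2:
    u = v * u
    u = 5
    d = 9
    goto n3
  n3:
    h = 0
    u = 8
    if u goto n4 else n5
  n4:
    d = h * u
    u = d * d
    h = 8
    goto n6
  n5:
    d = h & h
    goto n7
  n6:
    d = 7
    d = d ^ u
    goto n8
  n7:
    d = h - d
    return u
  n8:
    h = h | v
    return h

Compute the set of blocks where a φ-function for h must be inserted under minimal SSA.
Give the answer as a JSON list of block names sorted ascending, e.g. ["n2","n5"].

idom tree: n1←n0 n2←n0 n3←n2 n4←n0 n5←n0 n6←n0 n7←n5 n8←n6
Dom at joins:
  n4: preds {n1,n3}: {n0,n1} ∩ {n0,n2,n3} = {n0}; idom=n0
  n5: preds {n1,n3}: {n0,n1} ∩ {n0,n2,n3} = {n0}; idom=n0
  n6: preds {n1,n4}: {n0,n1} ∩ {n0,n4} = {n0}; idom=n0

Frontier:
  join n4 pred n1: n1 stop@n0
  join n4 pred n3: n3→n2 stop@n0
  join n5 pred n1: n1 stop@n0
  join n5 pred n3: n3→n2 stop@n0
  join n6 pred n1: n1 stop@n0
  join n6 pred n4: n4 stop@n0
  DF(n0)=∅
  DF(n1)={n4,n5,n6}
  DF(n2)={n4,n5}
  DF(n3)={n4,n5}
  DF(n4)={n6}
  DF(n5)=∅
  DF(n6)=∅
  DF(n7)=∅
  DF(n8)=∅

φ for h: defs {n0,n3,n4,n8}
  DF⁺ = {n4,n5,n6}

Answer: ["n4", "n5", "n6"]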